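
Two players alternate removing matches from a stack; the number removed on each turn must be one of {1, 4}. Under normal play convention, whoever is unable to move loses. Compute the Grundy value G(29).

n :  0  1  2  3  4  5  6  7  8  9 10 11 12 13 14 15 16 17 18 19 20 21 22 23 24 25 26 27 28 29
G :  0  1  0  1  2  0  1  0  1  2  0  1  0  1  2  0  1  0  1  2  0  1  0  1  2  0  1  0  1  2

2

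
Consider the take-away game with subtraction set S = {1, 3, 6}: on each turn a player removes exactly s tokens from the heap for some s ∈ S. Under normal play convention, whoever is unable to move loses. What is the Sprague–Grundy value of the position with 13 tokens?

G(0) = 0
G(1) = mex{0} = 1
G(2) = mex{1} = 0
G(3) = mex{0,0} = 1
G(4) = mex{1,1} = 0
G(5) = mex{0,0} = 1
G(6) = mex{1,1,0} = 2
G(7) = mex{2,0,1} = 3
G(8) = mex{3,1,0} = 2
G(9) = mex{2,2,1} = 0
G(10) = mex{0,3,0} = 1
G(11) = mex{1,2,1} = 0
G(12) = mex{0,0,2} = 1
G(13) = mex{1,1,3} = 0

0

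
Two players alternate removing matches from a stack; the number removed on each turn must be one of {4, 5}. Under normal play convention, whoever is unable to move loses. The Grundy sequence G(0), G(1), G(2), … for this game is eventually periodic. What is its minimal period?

n :  0  1  2  3  4  5  6  7  8  9 10 11 12 13 14 15 16 17 18 19
G :  0  0  0  0  1  1  1  1  2  0  0  0  0  1  1  1  1  2  0  0
G(n+9) = G(n) holds for n = 0,…,4 (a full window of length max(S) = 5), so the sequence is purely periodic with period 9.

9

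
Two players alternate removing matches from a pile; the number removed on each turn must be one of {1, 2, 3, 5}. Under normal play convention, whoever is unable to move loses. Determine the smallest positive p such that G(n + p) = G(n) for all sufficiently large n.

n :  0  1  2  3  4  5  6  7  8  9 10 11 12 13 14
G :  0  1  2  3  0  1  2  3  0  1  2  3  0  1  2
G(n+4) = G(n) holds for n = 0,…,4 (a full window of length max(S) = 5), so the sequence is purely periodic with period 4.

4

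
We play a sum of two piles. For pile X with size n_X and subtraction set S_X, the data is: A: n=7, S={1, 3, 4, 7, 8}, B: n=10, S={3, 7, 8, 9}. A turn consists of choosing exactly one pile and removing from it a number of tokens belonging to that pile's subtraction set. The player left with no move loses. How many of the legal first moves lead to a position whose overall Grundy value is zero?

0

Pile A, S = {1, 3, 4, 7, 8}:
n : 0 1 2 3 4 5 6 7
G : 0 1 0 1 2 3 2 3
G_A(7) = 3.
Pile B, S = {3, 7, 8, 9}:
G(0) = 0
G(1) = mex{} = 0
G(2) = mex{} = 0
G(3) = mex{0} = 1
G(4) = mex{0} = 1
G(5) = mex{0} = 1
G(6) = mex{1} = 0
G(7) = mex{1,0} = 2
G(8) = mex{1,0,0} = 2
G(9) = mex{0,0,0,0} = 1
G(10) = mex{2,1,0,0} = 3
G_B(10) = 3.
Combined Grundy value = 3 ⊕ 3 = 0.
A winning move leaves total XOR = 0, i.e. changes one component's Grundy value g to g ⊕ X where X is the current total.
Pile A: target g' = 3⊕0 = 3, but every legal move changes the Grundy value (mex property), so 0 moves.
Pile B: target g' = 3⊕0 = 3, but every legal move changes the Grundy value (mex property), so 0 moves.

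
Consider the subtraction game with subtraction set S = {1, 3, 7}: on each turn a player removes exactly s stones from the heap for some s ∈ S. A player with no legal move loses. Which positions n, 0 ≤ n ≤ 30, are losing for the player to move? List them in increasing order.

0, 2, 4, 6, 8, 10, 12, 14, 16, 18, 20, 22, 24, 26, 28, 30

n :  0  1  2  3  4  5  6  7  8  9 10 11 12 13 14 15 16 17 18 19 20 21 22 23 24 25 26 27 28 29 30
G :  0  1  0  1  0  1  0  1  0  1  0  1  0  1  0  1  0  1  0  1  0  1  0  1  0  1  0  1  0  1  0
P-positions are exactly the n with G(n) = 0.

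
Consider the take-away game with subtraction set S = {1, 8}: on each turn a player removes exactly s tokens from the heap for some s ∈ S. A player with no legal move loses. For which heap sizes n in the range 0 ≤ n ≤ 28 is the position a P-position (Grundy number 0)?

0, 2, 4, 6, 9, 11, 13, 15, 18, 20, 22, 24, 27

n :  0  1  2  3  4  5  6  7  8  9 10 11 12 13 14 15 16 17 18 19 20 21 22 23 24 25 26 27 28
G :  0  1  0  1  0  1  0  1  2  0  1  0  1  0  1  0  1  2  0  1  0  1  0  1  0  1  2  0  1
P-positions are exactly the n with G(n) = 0.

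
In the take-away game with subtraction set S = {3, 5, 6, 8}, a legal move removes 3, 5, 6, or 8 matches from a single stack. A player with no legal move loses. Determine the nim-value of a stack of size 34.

G(0) = 0
G(1) = mex{} = 0
G(2) = mex{} = 0
G(3) = mex{0} = 1
G(4) = mex{0} = 1
G(5) = mex{0,0} = 1
G(6) = mex{1,0,0} = 2
G(7) = mex{1,0,0} = 2
G(8) = mex{1,1,0,0} = 2
G(9) = mex{2,1,1,0} = 3
G(10) = mex{2,1,1,0} = 3
G(11) = mex{2,2,1,1} = 0
G(12) = mex{3,2,2,1} = 0
G(13) = mex{3,2,2,1} = 0
G(14) = mex{0,3,2,2} = 1
G(15) = mex{0,3,3,2} = 1
G(16) = mex{0,0,3,2} = 1
G(17) = mex{1,0,0,3} = 2
G(18) = mex{1,0,0,3} = 2
G(19) = mex{1,1,0,0} = 2
G(20) = mex{2,1,1,0} = 3
G(21) = mex{2,1,1,0} = 3
G(22) = mex{2,2,1,1} = 0
G(23) = mex{3,2,2,1} = 0
G(24) = mex{3,2,2,1} = 0
G(25) = mex{0,3,2,2} = 1
G(26) = mex{0,3,3,2} = 1
G(27) = mex{0,0,3,2} = 1
G(28) = mex{1,0,0,3} = 2
G(29) = mex{1,0,0,3} = 2
G(30) = mex{1,1,0,0} = 2
G(31) = mex{2,1,1,0} = 3
G(32) = mex{2,1,1,0} = 3
G(33) = mex{2,2,1,1} = 0
G(34) = mex{3,2,2,1} = 0

0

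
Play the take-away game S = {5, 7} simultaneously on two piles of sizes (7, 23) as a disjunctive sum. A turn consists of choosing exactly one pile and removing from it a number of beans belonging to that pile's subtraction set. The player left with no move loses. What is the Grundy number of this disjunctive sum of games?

All piles use S = {5, 7}:
n :  0  1  2  3  4  5  6  7  8  9 10 11 12 13 14 15 16 17 18 19 20 21 22 23
G :  0  0  0  0  0  1  1  1  1  1  2  2  0  0  0  0  0  1  1  1  1  1  2  2
Pile A: G(7) = 1.
Pile B: G(23) = 2.
Combined Grundy value = 1 ⊕ 2 = 3.

3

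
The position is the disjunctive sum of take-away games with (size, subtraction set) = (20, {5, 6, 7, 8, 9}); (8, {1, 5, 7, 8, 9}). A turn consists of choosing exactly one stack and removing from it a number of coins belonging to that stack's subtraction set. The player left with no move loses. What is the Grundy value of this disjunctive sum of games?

Stack A, S = {5, 6, 7, 8, 9}:
n :  0  1  2  3  4  5  6  7  8  9 10 11 12 13 14 15 16 17 18 19 20
G :  0  0  0  0  0  1  1  1  1  1  2  2  2  2  0  0  0  0  0  1  1
G_A(20) = 1.
Stack B, S = {1, 5, 7, 8, 9}:
n : 0 1 2 3 4 5 6 7 8
G : 0 1 0 1 0 1 0 1 2
G_B(8) = 2.
Combined Grundy value = 1 ⊕ 2 = 3.

3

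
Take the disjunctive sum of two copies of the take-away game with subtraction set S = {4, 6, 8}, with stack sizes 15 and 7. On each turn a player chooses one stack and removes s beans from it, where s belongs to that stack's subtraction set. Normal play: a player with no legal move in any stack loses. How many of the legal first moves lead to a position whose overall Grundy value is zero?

3

All stacks use S = {4, 6, 8}:
G(0) = 0
G(1) = mex{} = 0
G(2) = mex{} = 0
G(3) = mex{} = 0
G(4) = mex{0} = 1
G(5) = mex{0} = 1
G(6) = mex{0,0} = 1
G(7) = mex{0,0} = 1
G(8) = mex{1,0,0} = 2
G(9) = mex{1,0,0} = 2
G(10) = mex{1,1,0} = 2
G(11) = mex{1,1,0} = 2
G(12) = mex{2,1,1} = 0
G(13) = mex{2,1,1} = 0
G(14) = mex{2,2,1} = 0
G(15) = mex{2,2,1} = 0
Stack A: G(15) = 0.
Stack B: G(7) = 1.
Combined Grundy value = 0 ⊕ 1 = 1.
A winning move leaves total XOR = 0, i.e. changes one component's Grundy value g to g ⊕ X where X is the current total.
Stack A: need g' = 0⊕1 = 1. Options: 15−4→G=2, 15−6→G=2, 15−8→G=1. Hits: 1.
Stack B: need g' = 1⊕1 = 0. Options: 7−4→G=0, 7−6→G=0. Hits: 2.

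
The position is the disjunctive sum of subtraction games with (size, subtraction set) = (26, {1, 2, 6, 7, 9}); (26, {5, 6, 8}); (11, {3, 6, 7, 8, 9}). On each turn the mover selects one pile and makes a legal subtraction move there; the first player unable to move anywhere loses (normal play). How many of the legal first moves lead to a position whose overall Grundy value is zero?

4

Pile A, S = {1, 2, 6, 7, 9}:
n :  0  1  2  3  4  5  6  7  8  9 10 11 12 13 14 15 16 17 18 19 20 21 22 23 24 25 26
G :  0  1  2  0  1  2  3  4  0  1  2  0  1  2  3  4  0  1  2  0  1  2  3  4  0  1  2
G_A(26) = 2.
Pile B, S = {5, 6, 8}:
G(0) = 0
G(1) = mex{} = 0
G(2) = mex{} = 0
G(3) = mex{} = 0
G(4) = mex{} = 0
G(5) = mex{0} = 1
G(6) = mex{0,0} = 1
G(7) = mex{0,0} = 1
G(8) = mex{0,0,0} = 1
G(9) = mex{0,0,0} = 1
G(10) = mex{1,0,0} = 2
G(11) = mex{1,1,0} = 2
G(12) = mex{1,1,0} = 2
G(13) = mex{1,1,1} = 0
G(14) = mex{1,1,1} = 0
G(15) = mex{2,1,1} = 0
G(16) = mex{2,2,1} = 0
G(17) = mex{2,2,1} = 0
G(18) = mex{0,2,2} = 1
G(19) = mex{0,0,2} = 1
G(20) = mex{0,0,2} = 1
G(21) = mex{0,0,0} = 1
G(22) = mex{0,0,0} = 1
G(23) = mex{1,0,0} = 2
G(24) = mex{1,1,0} = 2
G(25) = mex{1,1,0} = 2
G(26) = mex{1,1,1} = 0
G_B(26) = 0.
Pile C, S = {3, 6, 7, 8, 9}:
G(0) = 0
G(1) = mex{} = 0
G(2) = mex{} = 0
G(3) = mex{0} = 1
G(4) = mex{0} = 1
G(5) = mex{0} = 1
G(6) = mex{1,0} = 2
G(7) = mex{1,0,0} = 2
G(8) = mex{1,0,0,0} = 2
G(9) = mex{2,1,0,0,0} = 3
G(10) = mex{2,1,1,0,0} = 3
G(11) = mex{2,1,1,1,0} = 3
G_C(11) = 3.
Combined Grundy value = 2 ⊕ 0 ⊕ 3 = 1.
A winning move leaves total XOR = 0, i.e. changes one component's Grundy value g to g ⊕ X where X is the current total.
Pile A: need g' = 2⊕1 = 3. Options: 26−1→G=1, 26−2→G=0, 26−6→G=1, 26−7→G=0, 26−9→G=1. Hits: 0.
Pile B: need g' = 0⊕1 = 1. Options: 26−5→G=1, 26−6→G=1, 26−8→G=1. Hits: 3.
Pile C: need g' = 3⊕1 = 2. Options: 11−3→G=2, 11−6→G=1, 11−7→G=1, 11−8→G=1, 11−9→G=0. Hits: 1.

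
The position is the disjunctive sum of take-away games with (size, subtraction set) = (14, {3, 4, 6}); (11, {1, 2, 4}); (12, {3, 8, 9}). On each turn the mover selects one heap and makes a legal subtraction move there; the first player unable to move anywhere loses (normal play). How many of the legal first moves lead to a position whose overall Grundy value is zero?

3

Heap A, S = {3, 4, 6}:
G(0) = 0
G(1) = mex{} = 0
G(2) = mex{} = 0
G(3) = mex{0} = 1
G(4) = mex{0,0} = 1
G(5) = mex{0,0} = 1
G(6) = mex{1,0,0} = 2
G(7) = mex{1,1,0} = 2
G(8) = mex{1,1,0} = 2
G(9) = mex{2,1,1} = 0
G(10) = mex{2,2,1} = 0
G(11) = mex{2,2,1} = 0
G(12) = mex{0,2,2} = 1
G(13) = mex{0,0,2} = 1
G(14) = mex{0,0,2} = 1
G_A(14) = 1.
Heap B, S = {1, 2, 4}:
n :  0  1  2  3  4  5  6  7  8  9 10 11
G :  0  1  2  0  1  2  0  1  2  0  1  2
G_B(11) = 2.
Heap C, S = {3, 8, 9}:
G(0) = 0
G(1) = mex{} = 0
G(2) = mex{} = 0
G(3) = mex{0} = 1
G(4) = mex{0} = 1
G(5) = mex{0} = 1
G(6) = mex{1} = 0
G(7) = mex{1} = 0
G(8) = mex{1,0} = 2
G(9) = mex{0,0,0} = 1
G(10) = mex{0,0,0} = 1
G(11) = mex{2,1,0} = 3
G(12) = mex{1,1,1} = 0
G_C(12) = 0.
Combined Grundy value = 1 ⊕ 2 ⊕ 0 = 3.
A winning move leaves total XOR = 0, i.e. changes one component's Grundy value g to g ⊕ X where X is the current total.
Heap A: need g' = 1⊕3 = 2. Options: 14−3→G=0, 14−4→G=0, 14−6→G=2. Hits: 1.
Heap B: need g' = 2⊕3 = 1. Options: 11−1→G=1, 11−2→G=0, 11−4→G=1. Hits: 2.
Heap C: need g' = 0⊕3 = 3. Options: 12−3→G=1, 12−8→G=1, 12−9→G=1. Hits: 0.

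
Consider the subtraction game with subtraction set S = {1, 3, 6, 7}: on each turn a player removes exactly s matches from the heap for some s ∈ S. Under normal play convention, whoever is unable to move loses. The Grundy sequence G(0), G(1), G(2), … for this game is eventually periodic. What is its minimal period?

12

G(0) = 0
G(1) = mex{0} = 1
G(2) = mex{1} = 0
G(3) = mex{0,0} = 1
G(4) = mex{1,1} = 0
G(5) = mex{0,0} = 1
G(6) = mex{1,1,0} = 2
G(7) = mex{2,0,1,0} = 3
G(8) = mex{3,1,0,1} = 2
G(9) = mex{2,2,1,0} = 3
G(10) = mex{3,3,0,1} = 2
G(11) = mex{2,2,1,0} = 3
G(12) = mex{3,3,2,1} = 0
G(13) = mex{0,2,3,2} = 1
G(14) = mex{1,3,2,3} = 0
G(15) = mex{0,0,3,2} = 1
G(16) = mex{1,1,2,3} = 0
G(17) = mex{0,0,3,2} = 1
G(18) = mex{1,1,0,3} = 2
G(19) = mex{2,0,1,0} = 3
G(20) = mex{3,1,0,1} = 2
G(21) = mex{2,2,1,0} = 3
G(22) = mex{3,3,0,1} = 2
G(23) = mex{2,2,1,0} = 3
G(24) = mex{3,3,2,1} = 0
G(25) = mex{0,2,3,2} = 1
G(n+12) = G(n) holds for n = 0,…,6 (a full window of length max(S) = 7), so the sequence is purely periodic with period 12.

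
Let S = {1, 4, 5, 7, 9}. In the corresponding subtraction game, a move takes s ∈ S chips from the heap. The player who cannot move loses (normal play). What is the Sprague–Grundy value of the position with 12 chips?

2

G(0) = 0
G(1) = mex{0} = 1
G(2) = mex{1} = 0
G(3) = mex{0} = 1
G(4) = mex{1,0} = 2
G(5) = mex{2,1,0} = 3
G(6) = mex{3,0,1} = 2
G(7) = mex{2,1,0,0} = 3
G(8) = mex{3,2,1,1} = 0
G(9) = mex{0,3,2,0,0} = 1
G(10) = mex{1,2,3,1,1} = 0
G(11) = mex{0,3,2,2,0} = 1
G(12) = mex{1,0,3,3,1} = 2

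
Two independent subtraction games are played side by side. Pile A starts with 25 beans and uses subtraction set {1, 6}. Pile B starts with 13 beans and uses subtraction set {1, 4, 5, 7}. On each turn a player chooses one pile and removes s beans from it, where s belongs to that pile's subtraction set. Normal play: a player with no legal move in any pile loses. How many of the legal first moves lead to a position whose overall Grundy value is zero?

1

Pile A, S = {1, 6}:
G(0) = 0
G(1) = mex{0} = 1
G(2) = mex{1} = 0
G(3) = mex{0} = 1
G(4) = mex{1} = 0
G(5) = mex{0} = 1
G(6) = mex{1,0} = 2
G(7) = mex{2,1} = 0
G(8) = mex{0,0} = 1
G(9) = mex{1,1} = 0
G(10) = mex{0,0} = 1
G(11) = mex{1,1} = 0
G(12) = mex{0,2} = 1
G(13) = mex{1,0} = 2
G(14) = mex{2,1} = 0
G(15) = mex{0,0} = 1
G(16) = mex{1,1} = 0
G(17) = mex{0,0} = 1
G(18) = mex{1,1} = 0
G(19) = mex{0,2} = 1
G(20) = mex{1,0} = 2
G(21) = mex{2,1} = 0
G(22) = mex{0,0} = 1
G(23) = mex{1,1} = 0
G(24) = mex{0,0} = 1
G(25) = mex{1,1} = 0
G_A(25) = 0.
Pile B, S = {1, 4, 5, 7}:
G(0) = 0
G(1) = mex{0} = 1
G(2) = mex{1} = 0
G(3) = mex{0} = 1
G(4) = mex{1,0} = 2
G(5) = mex{2,1,0} = 3
G(6) = mex{3,0,1} = 2
G(7) = mex{2,1,0,0} = 3
G(8) = mex{3,2,1,1} = 0
G(9) = mex{0,3,2,0} = 1
G(10) = mex{1,2,3,1} = 0
G(11) = mex{0,3,2,2} = 1
G(12) = mex{1,0,3,3} = 2
G(13) = mex{2,1,0,2} = 3
G_B(13) = 3.
Combined Grundy value = 0 ⊕ 3 = 3.
A winning move leaves total XOR = 0, i.e. changes one component's Grundy value g to g ⊕ X where X is the current total.
Pile A: need g' = 0⊕3 = 3. Options: 25−1→G=1, 25−6→G=1. Hits: 0.
Pile B: need g' = 3⊕3 = 0. Options: 13−1→G=2, 13−4→G=1, 13−5→G=0, 13−7→G=2. Hits: 1.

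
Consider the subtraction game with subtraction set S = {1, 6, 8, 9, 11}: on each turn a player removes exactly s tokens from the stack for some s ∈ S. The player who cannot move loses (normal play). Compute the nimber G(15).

1

n :  0  1  2  3  4  5  6  7  8  9 10 11 12 13 14 15
G :  0  1  0  1  0  1  2  0  1  2  3  2  3  2  0  1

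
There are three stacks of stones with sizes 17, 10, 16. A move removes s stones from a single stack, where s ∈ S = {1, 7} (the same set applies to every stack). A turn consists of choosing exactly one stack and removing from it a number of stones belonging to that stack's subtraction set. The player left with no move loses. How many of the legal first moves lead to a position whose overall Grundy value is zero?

All stacks use S = {1, 7}:
n :  0  1  2  3  4  5  6  7  8  9 10 11 12 13 14 15 16 17
G :  0  1  0  1  0  1  0  1  0  1  0  1  0  1  0  1  0  1
Stack A: G(17) = 1.
Stack B: G(10) = 0.
Stack C: G(16) = 0.
Combined Grundy value = 1 ⊕ 0 ⊕ 0 = 1.
A winning move leaves total XOR = 0, i.e. changes one component's Grundy value g to g ⊕ X where X is the current total.
Stack A: need g' = 1⊕1 = 0. Options: 17−1→G=0, 17−7→G=0. Hits: 2.
Stack B: need g' = 0⊕1 = 1. Options: 10−1→G=1, 10−7→G=1. Hits: 2.
Stack C: need g' = 0⊕1 = 1. Options: 16−1→G=1, 16−7→G=1. Hits: 2.

6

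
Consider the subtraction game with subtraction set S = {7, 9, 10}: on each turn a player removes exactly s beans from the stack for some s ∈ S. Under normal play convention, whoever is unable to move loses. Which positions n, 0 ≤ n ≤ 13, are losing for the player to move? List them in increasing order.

0, 1, 2, 3, 4, 5, 6

G(0) = 0
G(1) = mex{} = 0
G(2) = mex{} = 0
G(3) = mex{} = 0
G(4) = mex{} = 0
G(5) = mex{} = 0
G(6) = mex{} = 0
G(7) = mex{0} = 1
G(8) = mex{0} = 1
G(9) = mex{0,0} = 1
G(10) = mex{0,0,0} = 1
G(11) = mex{0,0,0} = 1
G(12) = mex{0,0,0} = 1
G(13) = mex{0,0,0} = 1
P-positions are exactly the n with G(n) = 0.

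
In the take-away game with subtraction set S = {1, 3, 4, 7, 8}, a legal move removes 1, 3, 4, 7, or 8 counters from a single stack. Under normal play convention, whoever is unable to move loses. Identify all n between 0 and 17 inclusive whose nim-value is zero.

0, 2, 11, 13

n :  0  1  2  3  4  5  6  7  8  9 10 11 12 13 14 15 16 17
G :  0  1  0  1  2  3  2  3  4  5  4  0  1  0  1  2  3  2
P-positions are exactly the n with G(n) = 0.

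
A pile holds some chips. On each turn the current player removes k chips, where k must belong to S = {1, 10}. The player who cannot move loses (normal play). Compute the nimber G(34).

1

n :  0  1  2  3  4  5  6  7  8  9 10 11 12 13 14 15 16 17 18 19 20 21 22 23 24 25 26 27 28 29 30 31 32 33 34
G :  0  1  0  1  0  1  0  1  0  1  2  0  1  0  1  0  1  0  1  0  1  2  0  1  0  1  0  1  0  1  0  1  2  0  1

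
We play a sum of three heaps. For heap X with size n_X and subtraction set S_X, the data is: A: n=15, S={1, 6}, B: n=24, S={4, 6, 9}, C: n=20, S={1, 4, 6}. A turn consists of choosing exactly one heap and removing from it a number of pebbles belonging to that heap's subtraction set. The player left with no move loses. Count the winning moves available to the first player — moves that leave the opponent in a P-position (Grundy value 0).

Heap A, S = {1, 6}:
n :  0  1  2  3  4  5  6  7  8  9 10 11 12 13 14 15
G :  0  1  0  1  0  1  2  0  1  0  1  0  1  2  0  1
G_A(15) = 1.
Heap B, S = {4, 6, 9}:
n :  0  1  2  3  4  5  6  7  8  9 10 11 12 13 14 15 16 17 18 19 20 21 22 23 24
G :  0  0  0  0  1  1  1  1  2  2  2  2  3  0  0  0  0  1  1  1  1  2  2  2  2
G_B(24) = 2.
Heap C, S = {1, 4, 6}:
G(0) = 0
G(1) = mex{0} = 1
G(2) = mex{1} = 0
G(3) = mex{0} = 1
G(4) = mex{1,0} = 2
G(5) = mex{2,1} = 0
G(6) = mex{0,0,0} = 1
G(7) = mex{1,1,1} = 0
G(8) = mex{0,2,0} = 1
G(9) = mex{1,0,1} = 2
G(10) = mex{2,1,2} = 0
G(11) = mex{0,0,0} = 1
G(12) = mex{1,1,1} = 0
G(13) = mex{0,2,0} = 1
G(14) = mex{1,0,1} = 2
G(15) = mex{2,1,2} = 0
G(16) = mex{0,0,0} = 1
G(17) = mex{1,1,1} = 0
G(18) = mex{0,2,0} = 1
G(19) = mex{1,0,1} = 2
G(20) = mex{2,1,2} = 0
G_C(20) = 0.
Combined Grundy value = 1 ⊕ 2 ⊕ 0 = 3.
A winning move leaves total XOR = 0, i.e. changes one component's Grundy value g to g ⊕ X where X is the current total.
Heap A: need g' = 1⊕3 = 2. Options: 15−1→G=0, 15−6→G=0. Hits: 0.
Heap B: need g' = 2⊕3 = 1. Options: 24−4→G=1, 24−6→G=1, 24−9→G=0. Hits: 2.
Heap C: need g' = 0⊕3 = 3. Options: 20−1→G=2, 20−4→G=1, 20−6→G=2. Hits: 0.

2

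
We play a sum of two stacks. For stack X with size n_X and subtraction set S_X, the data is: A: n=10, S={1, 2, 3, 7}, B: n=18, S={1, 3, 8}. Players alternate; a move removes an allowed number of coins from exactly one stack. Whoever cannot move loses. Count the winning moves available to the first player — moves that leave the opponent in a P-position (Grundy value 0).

Stack A, S = {1, 2, 3, 7}:
n :  0  1  2  3  4  5  6  7  8  9 10
G :  0  1  2  3  0  1  2  3  0  1  2
G_A(10) = 2.
Stack B, S = {1, 3, 8}:
G(0) = 0
G(1) = mex{0} = 1
G(2) = mex{1} = 0
G(3) = mex{0,0} = 1
G(4) = mex{1,1} = 0
G(5) = mex{0,0} = 1
G(6) = mex{1,1} = 0
G(7) = mex{0,0} = 1
G(8) = mex{1,1,0} = 2
G(9) = mex{2,0,1} = 3
G(10) = mex{3,1,0} = 2
G(11) = mex{2,2,1} = 0
G(12) = mex{0,3,0} = 1
G(13) = mex{1,2,1} = 0
G(14) = mex{0,0,0} = 1
G(15) = mex{1,1,1} = 0
G(16) = mex{0,0,2} = 1
G(17) = mex{1,1,3} = 0
G(18) = mex{0,0,2} = 1
G_B(18) = 1.
Combined Grundy value = 2 ⊕ 1 = 3.
A winning move leaves total XOR = 0, i.e. changes one component's Grundy value g to g ⊕ X where X is the current total.
Stack A: need g' = 2⊕3 = 1. Options: 10−1→G=1, 10−2→G=0, 10−3→G=3, 10−7→G=3. Hits: 1.
Stack B: need g' = 1⊕3 = 2. Options: 18−1→G=0, 18−3→G=0, 18−8→G=2. Hits: 1.

2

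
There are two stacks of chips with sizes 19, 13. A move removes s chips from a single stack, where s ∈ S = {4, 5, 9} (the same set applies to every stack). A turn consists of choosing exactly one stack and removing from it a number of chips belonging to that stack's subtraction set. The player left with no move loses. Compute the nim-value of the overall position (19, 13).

1

All stacks use S = {4, 5, 9}:
n :  0  1  2  3  4  5  6  7  8  9 10 11 12 13 14 15 16 17 18 19
G :  0  0  0  0  1  1  1  1  2  2  2  2  3  0  0  0  0  1  1  1
Stack A: G(19) = 1.
Stack B: G(13) = 0.
Combined Grundy value = 1 ⊕ 0 = 1.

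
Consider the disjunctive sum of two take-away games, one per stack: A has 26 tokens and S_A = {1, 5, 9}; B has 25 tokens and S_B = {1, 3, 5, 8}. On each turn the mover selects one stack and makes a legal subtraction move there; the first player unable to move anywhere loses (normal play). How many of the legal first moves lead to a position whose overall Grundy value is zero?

1

Stack A, S = {1, 5, 9}:
G(0) = 0
G(1) = mex{0} = 1
G(2) = mex{1} = 0
G(3) = mex{0} = 1
G(4) = mex{1} = 0
G(5) = mex{0,0} = 1
G(6) = mex{1,1} = 0
G(7) = mex{0,0} = 1
G(8) = mex{1,1} = 0
G(9) = mex{0,0,0} = 1
G(10) = mex{1,1,1} = 0
G(11) = mex{0,0,0} = 1
G(12) = mex{1,1,1} = 0
G(13) = mex{0,0,0} = 1
G(14) = mex{1,1,1} = 0
G(15) = mex{0,0,0} = 1
G(16) = mex{1,1,1} = 0
G(17) = mex{0,0,0} = 1
G(18) = mex{1,1,1} = 0
G(19) = mex{0,0,0} = 1
G(20) = mex{1,1,1} = 0
G(21) = mex{0,0,0} = 1
G(22) = mex{1,1,1} = 0
G(23) = mex{0,0,0} = 1
G(24) = mex{1,1,1} = 0
G(25) = mex{0,0,0} = 1
G(26) = mex{1,1,1} = 0
G_A(26) = 0.
Stack B, S = {1, 3, 5, 8}:
G(0) = 0
G(1) = mex{0} = 1
G(2) = mex{1} = 0
G(3) = mex{0,0} = 1
G(4) = mex{1,1} = 0
G(5) = mex{0,0,0} = 1
G(6) = mex{1,1,1} = 0
G(7) = mex{0,0,0} = 1
G(8) = mex{1,1,1,0} = 2
G(9) = mex{2,0,0,1} = 3
G(10) = mex{3,1,1,0} = 2
G(11) = mex{2,2,0,1} = 3
G(12) = mex{3,3,1,0} = 2
G(13) = mex{2,2,2,1} = 0
G(14) = mex{0,3,3,0} = 1
G(15) = mex{1,2,2,1} = 0
G(16) = mex{0,0,3,2} = 1
G(17) = mex{1,1,2,3} = 0
G(18) = mex{0,0,0,2} = 1
G(19) = mex{1,1,1,3} = 0
G(20) = mex{0,0,0,2} = 1
G(21) = mex{1,1,1,0} = 2
G(22) = mex{2,0,0,1} = 3
G(23) = mex{3,1,1,0} = 2
G(24) = mex{2,2,0,1} = 3
G(25) = mex{3,3,1,0} = 2
G_B(25) = 2.
Combined Grundy value = 0 ⊕ 2 = 2.
A winning move leaves total XOR = 0, i.e. changes one component's Grundy value g to g ⊕ X where X is the current total.
Stack A: need g' = 0⊕2 = 2. Options: 26−1→G=1, 26−5→G=1, 26−9→G=1. Hits: 0.
Stack B: need g' = 2⊕2 = 0. Options: 25−1→G=3, 25−3→G=3, 25−5→G=1, 25−8→G=0. Hits: 1.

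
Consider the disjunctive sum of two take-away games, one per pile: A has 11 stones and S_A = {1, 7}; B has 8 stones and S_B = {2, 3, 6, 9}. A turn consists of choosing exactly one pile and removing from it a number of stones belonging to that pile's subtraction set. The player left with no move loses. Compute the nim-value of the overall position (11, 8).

Pile A, S = {1, 7}:
n :  0  1  2  3  4  5  6  7  8  9 10 11
G :  0  1  0  1  0  1  0  1  0  1  0  1
G_A(11) = 1.
Pile B, S = {2, 3, 6, 9}:
G(0) = 0
G(1) = mex{} = 0
G(2) = mex{0} = 1
G(3) = mex{0,0} = 1
G(4) = mex{1,0} = 2
G(5) = mex{1,1} = 0
G(6) = mex{2,1,0} = 3
G(7) = mex{0,2,0} = 1
G(8) = mex{3,0,1} = 2
G_B(8) = 2.
Combined Grundy value = 1 ⊕ 2 = 3.

3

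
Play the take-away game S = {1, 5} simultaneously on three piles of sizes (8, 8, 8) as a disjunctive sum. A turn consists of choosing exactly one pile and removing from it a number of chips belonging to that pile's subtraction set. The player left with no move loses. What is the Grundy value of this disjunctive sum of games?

0

All piles use S = {1, 5}:
n : 0 1 2 3 4 5 6 7 8
G : 0 1 0 1 0 1 0 1 0
Pile A: G(8) = 0.
Pile B: G(8) = 0.
Pile C: G(8) = 0.
Combined Grundy value = 0 ⊕ 0 ⊕ 0 = 0.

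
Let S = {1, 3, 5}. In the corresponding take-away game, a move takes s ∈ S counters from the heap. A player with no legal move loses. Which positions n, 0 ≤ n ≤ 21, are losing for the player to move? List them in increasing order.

0, 2, 4, 6, 8, 10, 12, 14, 16, 18, 20

G(0) = 0
G(1) = mex{0} = 1
G(2) = mex{1} = 0
G(3) = mex{0,0} = 1
G(4) = mex{1,1} = 0
G(5) = mex{0,0,0} = 1
G(6) = mex{1,1,1} = 0
G(7) = mex{0,0,0} = 1
G(8) = mex{1,1,1} = 0
G(9) = mex{0,0,0} = 1
G(10) = mex{1,1,1} = 0
G(11) = mex{0,0,0} = 1
G(12) = mex{1,1,1} = 0
G(13) = mex{0,0,0} = 1
G(14) = mex{1,1,1} = 0
G(15) = mex{0,0,0} = 1
G(16) = mex{1,1,1} = 0
G(17) = mex{0,0,0} = 1
G(18) = mex{1,1,1} = 0
G(19) = mex{0,0,0} = 1
G(20) = mex{1,1,1} = 0
G(21) = mex{0,0,0} = 1
P-positions are exactly the n with G(n) = 0.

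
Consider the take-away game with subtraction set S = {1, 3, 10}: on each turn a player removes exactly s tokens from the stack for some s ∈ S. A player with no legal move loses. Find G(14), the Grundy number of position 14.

1

G(0) = 0
G(1) = mex{0} = 1
G(2) = mex{1} = 0
G(3) = mex{0,0} = 1
G(4) = mex{1,1} = 0
G(5) = mex{0,0} = 1
G(6) = mex{1,1} = 0
G(7) = mex{0,0} = 1
G(8) = mex{1,1} = 0
G(9) = mex{0,0} = 1
G(10) = mex{1,1,0} = 2
G(11) = mex{2,0,1} = 3
G(12) = mex{3,1,0} = 2
G(13) = mex{2,2,1} = 0
G(14) = mex{0,3,0} = 1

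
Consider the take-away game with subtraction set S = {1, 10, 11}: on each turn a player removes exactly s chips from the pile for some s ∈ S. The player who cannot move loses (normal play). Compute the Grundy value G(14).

2

n :  0  1  2  3  4  5  6  7  8  9 10 11 12 13 14
G :  0  1  0  1  0  1  0  1  0  1  2  3  2  3  2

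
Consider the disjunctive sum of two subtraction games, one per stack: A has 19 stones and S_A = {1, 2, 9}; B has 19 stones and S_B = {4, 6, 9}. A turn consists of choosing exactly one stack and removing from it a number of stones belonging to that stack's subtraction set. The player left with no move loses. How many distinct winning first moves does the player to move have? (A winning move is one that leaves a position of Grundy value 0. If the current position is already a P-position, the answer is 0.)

Stack A, S = {1, 2, 9}:
n :  0  1  2  3  4  5  6  7  8  9 10 11 12 13 14 15 16 17 18 19
G :  0  1  2  0  1  2  0  1  2  3  0  1  2  0  1  2  0  1  2  3
G_A(19) = 3.
Stack B, S = {4, 6, 9}:
G(0) = 0
G(1) = mex{} = 0
G(2) = mex{} = 0
G(3) = mex{} = 0
G(4) = mex{0} = 1
G(5) = mex{0} = 1
G(6) = mex{0,0} = 1
G(7) = mex{0,0} = 1
G(8) = mex{1,0} = 2
G(9) = mex{1,0,0} = 2
G(10) = mex{1,1,0} = 2
G(11) = mex{1,1,0} = 2
G(12) = mex{2,1,0} = 3
G(13) = mex{2,1,1} = 0
G(14) = mex{2,2,1} = 0
G(15) = mex{2,2,1} = 0
G(16) = mex{3,2,1} = 0
G(17) = mex{0,2,2} = 1
G(18) = mex{0,3,2} = 1
G(19) = mex{0,0,2} = 1
G_B(19) = 1.
Combined Grundy value = 3 ⊕ 1 = 2.
A winning move leaves total XOR = 0, i.e. changes one component's Grundy value g to g ⊕ X where X is the current total.
Stack A: need g' = 3⊕2 = 1. Options: 19−1→G=2, 19−2→G=1, 19−9→G=0. Hits: 1.
Stack B: need g' = 1⊕2 = 3. Options: 19−4→G=0, 19−6→G=0, 19−9→G=2. Hits: 0.

1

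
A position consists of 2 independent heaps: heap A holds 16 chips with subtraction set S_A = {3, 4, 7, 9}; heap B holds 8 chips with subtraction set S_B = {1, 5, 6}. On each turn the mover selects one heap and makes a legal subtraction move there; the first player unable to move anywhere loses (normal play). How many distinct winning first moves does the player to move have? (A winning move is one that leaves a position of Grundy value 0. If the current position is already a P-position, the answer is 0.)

Heap A, S = {3, 4, 7, 9}:
G(0) = 0
G(1) = mex{} = 0
G(2) = mex{} = 0
G(3) = mex{0} = 1
G(4) = mex{0,0} = 1
G(5) = mex{0,0} = 1
G(6) = mex{1,0} = 2
G(7) = mex{1,1,0} = 2
G(8) = mex{1,1,0} = 2
G(9) = mex{2,1,0,0} = 3
G(10) = mex{2,2,1,0} = 3
G(11) = mex{2,2,1,0} = 3
G(12) = mex{3,2,1,1} = 0
G(13) = mex{3,3,2,1} = 0
G(14) = mex{3,3,2,1} = 0
G(15) = mex{0,3,2,2} = 1
G(16) = mex{0,0,3,2} = 1
G_A(16) = 1.
Heap B, S = {1, 5, 6}:
n : 0 1 2 3 4 5 6 7 8
G : 0 1 0 1 0 1 2 3 2
G_B(8) = 2.
Combined Grundy value = 1 ⊕ 2 = 3.
A winning move leaves total XOR = 0, i.e. changes one component's Grundy value g to g ⊕ X where X is the current total.
Heap A: need g' = 1⊕3 = 2. Options: 16−3→G=0, 16−4→G=0, 16−7→G=3, 16−9→G=2. Hits: 1.
Heap B: need g' = 2⊕3 = 1. Options: 8−1→G=3, 8−5→G=1, 8−6→G=0. Hits: 1.

2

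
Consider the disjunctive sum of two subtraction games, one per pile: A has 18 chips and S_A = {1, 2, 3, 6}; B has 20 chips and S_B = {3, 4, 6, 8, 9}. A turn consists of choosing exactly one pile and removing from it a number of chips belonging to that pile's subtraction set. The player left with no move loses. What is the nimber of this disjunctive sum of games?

Pile A, S = {1, 2, 3, 6}:
G(0) = 0
G(1) = mex{0} = 1
G(2) = mex{1,0} = 2
G(3) = mex{2,1,0} = 3
G(4) = mex{3,2,1} = 0
G(5) = mex{0,3,2} = 1
G(6) = mex{1,0,3,0} = 2
G(7) = mex{2,1,0,1} = 3
G(8) = mex{3,2,1,2} = 0
G(9) = mex{0,3,2,3} = 1
G(10) = mex{1,0,3,0} = 2
G(11) = mex{2,1,0,1} = 3
G(12) = mex{3,2,1,2} = 0
G(13) = mex{0,3,2,3} = 1
G(14) = mex{1,0,3,0} = 2
G(15) = mex{2,1,0,1} = 3
G(16) = mex{3,2,1,2} = 0
G(17) = mex{0,3,2,3} = 1
G(18) = mex{1,0,3,0} = 2
G_A(18) = 2.
Pile B, S = {3, 4, 6, 8, 9}:
G(0) = 0
G(1) = mex{} = 0
G(2) = mex{} = 0
G(3) = mex{0} = 1
G(4) = mex{0,0} = 1
G(5) = mex{0,0} = 1
G(6) = mex{1,0,0} = 2
G(7) = mex{1,1,0} = 2
G(8) = mex{1,1,0,0} = 2
G(9) = mex{2,1,1,0,0} = 3
G(10) = mex{2,2,1,0,0} = 3
G(11) = mex{2,2,1,1,0} = 3
G(12) = mex{3,2,2,1,1} = 0
G(13) = mex{3,3,2,1,1} = 0
G(14) = mex{3,3,2,2,1} = 0
G(15) = mex{0,3,3,2,2} = 1
G(16) = mex{0,0,3,2,2} = 1
G(17) = mex{0,0,3,3,2} = 1
G(18) = mex{1,0,0,3,3} = 2
G(19) = mex{1,1,0,3,3} = 2
G(20) = mex{1,1,0,0,3} = 2
G_B(20) = 2.
Combined Grundy value = 2 ⊕ 2 = 0.

0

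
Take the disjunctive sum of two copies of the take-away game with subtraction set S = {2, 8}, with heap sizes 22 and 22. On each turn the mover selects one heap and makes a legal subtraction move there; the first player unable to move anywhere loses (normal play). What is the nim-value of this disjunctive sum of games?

All heaps use S = {2, 8}:
n :  0  1  2  3  4  5  6  7  8  9 10 11 12 13 14 15 16 17 18 19 20 21 22
G :  0  0  1  1  0  0  1  1  2  2  0  0  1  1  0  0  1  1  2  2  0  0  1
Heap A: G(22) = 1.
Heap B: G(22) = 1.
Combined Grundy value = 1 ⊕ 1 = 0.

0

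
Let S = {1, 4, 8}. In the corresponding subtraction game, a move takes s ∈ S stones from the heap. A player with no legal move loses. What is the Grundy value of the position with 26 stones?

0

G(0) = 0
G(1) = mex{0} = 1
G(2) = mex{1} = 0
G(3) = mex{0} = 1
G(4) = mex{1,0} = 2
G(5) = mex{2,1} = 0
G(6) = mex{0,0} = 1
G(7) = mex{1,1} = 0
G(8) = mex{0,2,0} = 1
G(9) = mex{1,0,1} = 2
G(10) = mex{2,1,0} = 3
G(11) = mex{3,0,1} = 2
G(12) = mex{2,1,2} = 0
G(13) = mex{0,2,0} = 1
G(14) = mex{1,3,1} = 0
G(15) = mex{0,2,0} = 1
G(16) = mex{1,0,1} = 2
G(17) = mex{2,1,2} = 0
G(18) = mex{0,0,3} = 1
G(19) = mex{1,1,2} = 0
G(20) = mex{0,2,0} = 1
G(21) = mex{1,0,1} = 2
G(22) = mex{2,1,0} = 3
G(23) = mex{3,0,1} = 2
G(24) = mex{2,1,2} = 0
G(25) = mex{0,2,0} = 1
G(26) = mex{1,3,1} = 0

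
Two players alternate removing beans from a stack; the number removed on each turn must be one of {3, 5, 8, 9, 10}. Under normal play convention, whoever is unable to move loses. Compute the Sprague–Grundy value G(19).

2

n :  0  1  2  3  4  5  6  7  8  9 10 11 12 13 14 15 16 17 18 19
G :  0  0  0  1  1  1  2  2  2  3  3  3  4  0  0  0  1  1  1  2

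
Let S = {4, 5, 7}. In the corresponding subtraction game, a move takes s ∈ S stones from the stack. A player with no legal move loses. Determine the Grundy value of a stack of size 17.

1

G(0) = 0
G(1) = mex{} = 0
G(2) = mex{} = 0
G(3) = mex{} = 0
G(4) = mex{0} = 1
G(5) = mex{0,0} = 1
G(6) = mex{0,0} = 1
G(7) = mex{0,0,0} = 1
G(8) = mex{1,0,0} = 2
G(9) = mex{1,1,0} = 2
G(10) = mex{1,1,0} = 2
G(11) = mex{1,1,1} = 0
G(12) = mex{2,1,1} = 0
G(13) = mex{2,2,1} = 0
G(14) = mex{2,2,1} = 0
G(15) = mex{0,2,2} = 1
G(16) = mex{0,0,2} = 1
G(17) = mex{0,0,2} = 1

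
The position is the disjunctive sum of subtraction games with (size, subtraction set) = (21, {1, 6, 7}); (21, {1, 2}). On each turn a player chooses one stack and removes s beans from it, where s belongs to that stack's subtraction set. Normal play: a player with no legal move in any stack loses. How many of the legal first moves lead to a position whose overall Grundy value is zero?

Stack A, S = {1, 6, 7}:
n :  0  1  2  3  4  5  6  7  8  9 10 11 12 13 14 15 16 17 18 19 20 21
G :  0  1  0  1  0  1  2  3  2  3  2  3  0  1  0  1  0  1  2  3  2  3
G_A(21) = 3.
Stack B, S = {1, 2}:
G(0) = 0
G(1) = mex{0} = 1
G(2) = mex{1,0} = 2
G(3) = mex{2,1} = 0
G(4) = mex{0,2} = 1
G(5) = mex{1,0} = 2
G(6) = mex{2,1} = 0
G(7) = mex{0,2} = 1
G(8) = mex{1,0} = 2
G(9) = mex{2,1} = 0
G(10) = mex{0,2} = 1
G(11) = mex{1,0} = 2
G(12) = mex{2,1} = 0
G(13) = mex{0,2} = 1
G(14) = mex{1,0} = 2
G(15) = mex{2,1} = 0
G(16) = mex{0,2} = 1
G(17) = mex{1,0} = 2
G(18) = mex{2,1} = 0
G(19) = mex{0,2} = 1
G(20) = mex{1,0} = 2
G(21) = mex{2,1} = 0
G_B(21) = 0.
Combined Grundy value = 3 ⊕ 0 = 3.
A winning move leaves total XOR = 0, i.e. changes one component's Grundy value g to g ⊕ X where X is the current total.
Stack A: need g' = 3⊕3 = 0. Options: 21−1→G=2, 21−6→G=1, 21−7→G=0. Hits: 1.
Stack B: need g' = 0⊕3 = 3. Options: 21−1→G=2, 21−2→G=1. Hits: 0.

1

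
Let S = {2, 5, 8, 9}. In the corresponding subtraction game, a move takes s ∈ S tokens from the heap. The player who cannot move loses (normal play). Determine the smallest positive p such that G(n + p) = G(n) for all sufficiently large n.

n :  0  1  2  3  4  5  6  7  8  9 10 11 12 13 14 15 16 17 18 19 20 21 22 23 24 25 26 27 28 29 30 31 32 33 34 35
G :  0  0  1  1  0  2  1  0  2  1  3  0  2  1  0  2  1  0  0  1  1  0  2  1  0  2  1  3  0  2  1  0  2  1  0  0
G(n+17) = G(n) holds for n = 0,…,8 (a full window of length max(S) = 9), so the sequence is purely periodic with period 17.

17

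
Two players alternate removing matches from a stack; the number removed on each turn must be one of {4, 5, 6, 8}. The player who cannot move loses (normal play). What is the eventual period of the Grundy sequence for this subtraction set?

12

n :  0  1  2  3  4  5  6  7  8  9 10 11 12 13 14 15 16 17 18 19 20 21 22 23 24 25
G :  0  0  0  0  1  1  1  1  2  2  2  2  0  0  0  0  1  1  1  1  2  2  2  2  0  0
G(n+12) = G(n) holds for n = 0,…,7 (a full window of length max(S) = 8), so the sequence is purely periodic with period 12.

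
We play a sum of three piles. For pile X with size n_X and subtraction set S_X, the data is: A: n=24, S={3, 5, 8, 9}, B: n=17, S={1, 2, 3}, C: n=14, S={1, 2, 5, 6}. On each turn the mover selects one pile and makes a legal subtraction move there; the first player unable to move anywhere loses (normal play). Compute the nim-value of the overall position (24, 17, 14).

Pile A, S = {3, 5, 8, 9}:
G(0) = 0
G(1) = mex{} = 0
G(2) = mex{} = 0
G(3) = mex{0} = 1
G(4) = mex{0} = 1
G(5) = mex{0,0} = 1
G(6) = mex{1,0} = 2
G(7) = mex{1,0} = 2
G(8) = mex{1,1,0} = 2
G(9) = mex{2,1,0,0} = 3
G(10) = mex{2,1,0,0} = 3
G(11) = mex{2,2,1,0} = 3
G(12) = mex{3,2,1,1} = 0
G(13) = mex{3,2,1,1} = 0
G(14) = mex{3,3,2,1} = 0
G(15) = mex{0,3,2,2} = 1
G(16) = mex{0,3,2,2} = 1
G(17) = mex{0,0,3,2} = 1
G(18) = mex{1,0,3,3} = 2
G(19) = mex{1,0,3,3} = 2
G(20) = mex{1,1,0,3} = 2
G(21) = mex{2,1,0,0} = 3
G(22) = mex{2,1,0,0} = 3
G(23) = mex{2,2,1,0} = 3
G(24) = mex{3,2,1,1} = 0
G_A(24) = 0.
Pile B, S = {1, 2, 3}:
n :  0  1  2  3  4  5  6  7  8  9 10 11 12 13 14 15 16 17
G :  0  1  2  3  0  1  2  3  0  1  2  3  0  1  2  3  0  1
G_B(17) = 1.
Pile C, S = {1, 2, 5, 6}:
n :  0  1  2  3  4  5  6  7  8  9 10 11 12 13 14
G :  0  1  2  0  1  2  3  0  1  2  0  1  2  3  0
G_C(14) = 0.
Combined Grundy value = 0 ⊕ 1 ⊕ 0 = 1.

1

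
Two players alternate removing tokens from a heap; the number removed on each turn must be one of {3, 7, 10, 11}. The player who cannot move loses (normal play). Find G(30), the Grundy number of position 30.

n :  0  1  2  3  4  5  6  7  8  9 10 11 12 13 14 15 16 17 18 19 20 21 22 23 24 25 26 27 28 29 30
G :  0  0  0  1  1  1  0  2  2  1  3  3  2  2  0  0  3  1  1  0  0  2  1  1  3  2  2  2  0  3  3

3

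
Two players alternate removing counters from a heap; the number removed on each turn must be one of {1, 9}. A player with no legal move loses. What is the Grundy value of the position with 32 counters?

0

G(0) = 0
G(1) = mex{0} = 1
G(2) = mex{1} = 0
G(3) = mex{0} = 1
G(4) = mex{1} = 0
G(5) = mex{0} = 1
G(6) = mex{1} = 0
G(7) = mex{0} = 1
G(8) = mex{1} = 0
G(9) = mex{0,0} = 1
G(10) = mex{1,1} = 0
G(11) = mex{0,0} = 1
G(12) = mex{1,1} = 0
G(13) = mex{0,0} = 1
G(14) = mex{1,1} = 0
G(15) = mex{0,0} = 1
G(16) = mex{1,1} = 0
G(17) = mex{0,0} = 1
G(18) = mex{1,1} = 0
G(19) = mex{0,0} = 1
G(20) = mex{1,1} = 0
G(21) = mex{0,0} = 1
G(22) = mex{1,1} = 0
G(23) = mex{0,0} = 1
G(24) = mex{1,1} = 0
G(25) = mex{0,0} = 1
G(26) = mex{1,1} = 0
G(27) = mex{0,0} = 1
G(28) = mex{1,1} = 0
G(29) = mex{0,0} = 1
G(30) = mex{1,1} = 0
G(31) = mex{0,0} = 1
G(32) = mex{1,1} = 0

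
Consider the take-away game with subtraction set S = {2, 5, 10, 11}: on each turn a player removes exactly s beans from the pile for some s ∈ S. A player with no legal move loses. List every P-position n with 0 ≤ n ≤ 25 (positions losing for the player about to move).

G(0) = 0
G(1) = mex{} = 0
G(2) = mex{0} = 1
G(3) = mex{0} = 1
G(4) = mex{1} = 0
G(5) = mex{1,0} = 2
G(6) = mex{0,0} = 1
G(7) = mex{2,1} = 0
G(8) = mex{1,1} = 0
G(9) = mex{0,0} = 1
G(10) = mex{0,2,0} = 1
G(11) = mex{1,1,0,0} = 2
G(12) = mex{1,0,1,0} = 2
G(13) = mex{2,0,1,1} = 3
G(14) = mex{2,1,0,1} = 3
G(15) = mex{3,1,2,0} = 4
G(16) = mex{3,2,1,2} = 0
G(17) = mex{4,2,0,1} = 3
G(18) = mex{0,3,0,0} = 1
G(19) = mex{3,3,1,0} = 2
G(20) = mex{1,4,1,1} = 0
G(21) = mex{2,0,2,1} = 3
G(22) = mex{0,3,2,2} = 1
G(23) = mex{3,1,3,2} = 0
G(24) = mex{1,2,3,3} = 0
G(25) = mex{0,0,4,3} = 1
P-positions are exactly the n with G(n) = 0.

0, 1, 4, 7, 8, 16, 20, 23, 24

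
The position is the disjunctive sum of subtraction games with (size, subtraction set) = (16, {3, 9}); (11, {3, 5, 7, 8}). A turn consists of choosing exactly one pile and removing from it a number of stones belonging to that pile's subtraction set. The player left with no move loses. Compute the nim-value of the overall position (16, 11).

Pile A, S = {3, 9}:
G(0) = 0
G(1) = mex{} = 0
G(2) = mex{} = 0
G(3) = mex{0} = 1
G(4) = mex{0} = 1
G(5) = mex{0} = 1
G(6) = mex{1} = 0
G(7) = mex{1} = 0
G(8) = mex{1} = 0
G(9) = mex{0,0} = 1
G(10) = mex{0,0} = 1
G(11) = mex{0,0} = 1
G(12) = mex{1,1} = 0
G(13) = mex{1,1} = 0
G(14) = mex{1,1} = 0
G(15) = mex{0,0} = 1
G(16) = mex{0,0} = 1
G_A(16) = 1.
Pile B, S = {3, 5, 7, 8}:
n :  0  1  2  3  4  5  6  7  8  9 10 11
G :  0  0  0  1  1  1  2  2  2  3  3  0
G_B(11) = 0.
Combined Grundy value = 1 ⊕ 0 = 1.

1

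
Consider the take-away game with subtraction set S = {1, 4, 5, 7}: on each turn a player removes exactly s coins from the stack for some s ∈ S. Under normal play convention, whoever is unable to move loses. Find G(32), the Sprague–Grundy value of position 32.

0

G(0) = 0
G(1) = mex{0} = 1
G(2) = mex{1} = 0
G(3) = mex{0} = 1
G(4) = mex{1,0} = 2
G(5) = mex{2,1,0} = 3
G(6) = mex{3,0,1} = 2
G(7) = mex{2,1,0,0} = 3
G(8) = mex{3,2,1,1} = 0
G(9) = mex{0,3,2,0} = 1
G(10) = mex{1,2,3,1} = 0
G(11) = mex{0,3,2,2} = 1
G(12) = mex{1,0,3,3} = 2
G(13) = mex{2,1,0,2} = 3
G(14) = mex{3,0,1,3} = 2
G(15) = mex{2,1,0,0} = 3
G(16) = mex{3,2,1,1} = 0
G(17) = mex{0,3,2,0} = 1
G(18) = mex{1,2,3,1} = 0
G(19) = mex{0,3,2,2} = 1
G(20) = mex{1,0,3,3} = 2
G(21) = mex{2,1,0,2} = 3
G(22) = mex{3,0,1,3} = 2
G(23) = mex{2,1,0,0} = 3
G(24) = mex{3,2,1,1} = 0
G(25) = mex{0,3,2,0} = 1
G(26) = mex{1,2,3,1} = 0
G(27) = mex{0,3,2,2} = 1
G(28) = mex{1,0,3,3} = 2
G(29) = mex{2,1,0,2} = 3
G(30) = mex{3,0,1,3} = 2
G(31) = mex{2,1,0,0} = 3
G(32) = mex{3,2,1,1} = 0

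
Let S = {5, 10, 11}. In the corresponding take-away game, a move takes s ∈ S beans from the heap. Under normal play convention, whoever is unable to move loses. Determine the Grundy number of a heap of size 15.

n :  0  1  2  3  4  5  6  7  8  9 10 11 12 13 14 15
G :  0  0  0  0  0  1  1  1  1  1  2  2  2  2  2  3

3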